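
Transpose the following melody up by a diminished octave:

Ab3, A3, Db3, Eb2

Abb4 Ab4 Dbb4 Ebb3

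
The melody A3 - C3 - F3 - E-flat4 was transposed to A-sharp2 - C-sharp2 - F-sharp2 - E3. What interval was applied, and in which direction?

down a diminished octave

Take the first pair: A3 → A#2. A to A spans 8 letter names, so the interval is some kind of octave.
A#2 to A3 is 11 semitones, which makes it a diminished octave; the second version is lower, so the direction is down.
Checking another pair — Eb4 → E3 — gives the same interval.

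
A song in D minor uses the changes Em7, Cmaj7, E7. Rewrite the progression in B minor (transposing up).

C#m7 Amaj7 C#7

D minor up to B minor is a major sixth; each chord root moves by that interval while the quality stays the same.
Em7: root E up a major sixth → C#, giving C#m7.
Cmaj7: root C up a major sixth → A, giving Amaj7.
E7: root E up a major sixth → C#, giving C#7.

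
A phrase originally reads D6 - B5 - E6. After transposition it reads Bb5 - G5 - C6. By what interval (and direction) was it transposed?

From D6 to Bb5 is 3 letter names — a third of some quality.
Bb5 to D6 is 4 semitones, which makes it a major third; the second version is lower, so the direction is down.
Checking another pair — E6 → C6 — gives the same interval.

down a major third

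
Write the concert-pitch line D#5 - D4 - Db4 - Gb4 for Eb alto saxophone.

B#5 B4 Bb4 Eb5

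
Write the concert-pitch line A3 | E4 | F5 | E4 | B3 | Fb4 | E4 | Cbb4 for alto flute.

D4 A4 Bb5 A4 E4 Bbb4 A4 Fbb4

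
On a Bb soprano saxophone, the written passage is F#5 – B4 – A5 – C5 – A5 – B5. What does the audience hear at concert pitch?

The Bb soprano saxophone sounds a major second below written, so transpose each written note down a major second.
F#5 to E5
B4 to A4
A5 to G5
C5 to Bb4
A5 to G5
B5 to A5

E5 A4 G5 Bb4 G5 A5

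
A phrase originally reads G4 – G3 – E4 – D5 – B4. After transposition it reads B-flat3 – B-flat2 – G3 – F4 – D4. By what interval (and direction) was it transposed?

From G4 to Bb3 is 6 letter names — a sixth of some quality.
Bb3 to G4 is 9 semitones, which makes it a major sixth; the second version is lower, so the direction is down.
Checking another pair — B4 → D4 — gives the same interval.

down a major sixth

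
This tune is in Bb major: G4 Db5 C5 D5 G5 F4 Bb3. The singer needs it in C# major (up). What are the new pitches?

A#4 E5 D#5 E#5 A#5 G#4 C#4

From Bb up to C# is an augmented second; apply that to each pitch.
G4 -> A#4
Db5 -> E5
C5 -> D#5
D5 -> E#5
G5 -> A#5
F4 -> G#4
Bb3 -> C#4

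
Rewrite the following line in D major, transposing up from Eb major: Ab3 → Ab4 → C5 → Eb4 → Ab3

From Eb up to D is a major seventh; apply that to each pitch.
Ab3 gives G4
Ab4 gives G5
C5 gives B5
Eb4 gives D5
Ab3 gives G4

G4 G5 B5 D5 G4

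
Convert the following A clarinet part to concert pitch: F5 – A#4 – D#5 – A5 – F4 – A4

The A clarinet sounds a minor third below written, so transpose each written note down a minor third.
F5 to D5
A#4 to F##4
D#5 to B#4
A5 to F#5
F4 to D4
A4 to F#4

D5 F##4 B#4 F#5 D4 F#4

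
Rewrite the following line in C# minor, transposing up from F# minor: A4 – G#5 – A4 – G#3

E5 D#6 E5 D#4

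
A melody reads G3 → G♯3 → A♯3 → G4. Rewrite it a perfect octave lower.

G3 to G2
G#3 to G#2
A#3 to A#2
G4 to G3

G2 G#2 A#2 G3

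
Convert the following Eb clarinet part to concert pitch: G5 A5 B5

Bb5 C6 D6

The Eb clarinet sounds a minor third above written, so transpose each written note up a minor third.
G5 becomes Bb5
A5 becomes C6
B5 becomes D6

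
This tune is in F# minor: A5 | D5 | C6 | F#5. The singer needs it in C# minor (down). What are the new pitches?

From F# down to C# is a perfect fourth; apply that to each pitch.
A5 becomes E5
D5 becomes A4
C6 becomes G5
F#5 becomes C#5

E5 A4 G5 C#5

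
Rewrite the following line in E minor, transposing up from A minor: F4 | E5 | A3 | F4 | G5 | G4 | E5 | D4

C5 B5 E4 C5 D6 D5 B5 A4

From A up to E is a perfect fifth; apply that to each pitch.
F4 becomes C5
E5 becomes B5
A3 becomes E4
F4 becomes C5
G5 becomes D6
G4 becomes D5
E5 becomes B5
D4 becomes A4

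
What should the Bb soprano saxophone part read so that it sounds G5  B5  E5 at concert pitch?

A5 C#6 F#5

Written C4 sounds as Bb3 on the Bb soprano saxophone, so concert pitches are written a major second up.
G5 gives A5
B5 gives C#6
E5 gives F#5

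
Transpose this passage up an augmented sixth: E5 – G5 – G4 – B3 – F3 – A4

C##6 E#6 E#5 G##4 D#4 F##5

An augmented sixth up from E5 gives C##6.
G5: a sixth up reaches E, and 10 semitones makes it E#6.
G4 up an augmented sixth is E#5.
An augmented sixth up from B3 gives G##4.
F3 up an augmented sixth is D#4.
A4: a sixth up reaches F, and 10 semitones makes it F##5.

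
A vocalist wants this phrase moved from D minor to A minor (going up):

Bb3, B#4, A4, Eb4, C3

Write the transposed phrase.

F4 F##5 E5 Bb4 G3

D minor to A minor up is a perfect fifth, so every note moves up by that interval.
Bb3 gives F4
B#4 gives F##5
A4 gives E5
Eb4 gives Bb4
C3 gives G3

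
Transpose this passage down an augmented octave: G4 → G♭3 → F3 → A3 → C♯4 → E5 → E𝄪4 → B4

G4: an octave down reaches G, and 13 semitones makes it Gb3.
Gb3 down an augmented octave is Gbb2.
F3 down an augmented octave is Fb2.
A3: an octave down reaches A, and 13 semitones makes it Ab2.
C#4 down an augmented octave is C3.
E5 down an augmented octave is Eb4.
An augmented octave down from E##4 gives E#3.
An augmented octave down from B4 gives Bb3.

Gb3 Gbb2 Fb2 Ab2 C3 Eb4 E#3 Bb3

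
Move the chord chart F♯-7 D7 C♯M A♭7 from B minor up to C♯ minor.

G#-7 E7 D#M Bb7

B minor up to C♯ minor is a major second; each chord root moves by that interval while the quality stays the same.
F♯-7: root F♯ up a major second → G#, giving G#-7.
D7: root D up a major second → E, giving E7.
C♯M: root C♯ up a major second → D#, giving D#M.
A♭7: root A♭ up a major second → Bb, giving Bb7.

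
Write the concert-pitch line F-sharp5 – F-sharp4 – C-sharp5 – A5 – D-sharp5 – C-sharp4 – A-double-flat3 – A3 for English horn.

C#6 C#5 G#5 E6 A#5 G#4 Ebb4 E4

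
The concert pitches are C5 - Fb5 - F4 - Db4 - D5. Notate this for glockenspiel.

C3 Fb3 F2 Db2 D3

The glockenspiel sounds a perfect fifteenth above written, so the written part must be a perfect fifteenth below concert — transpose each note down.
C5 -> C3
Fb5 -> Fb3
F4 -> F2
Db4 -> Db2
D5 -> D3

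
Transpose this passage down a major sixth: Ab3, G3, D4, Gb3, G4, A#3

Cb3 Bb2 F3 Bbb2 Bb3 C#3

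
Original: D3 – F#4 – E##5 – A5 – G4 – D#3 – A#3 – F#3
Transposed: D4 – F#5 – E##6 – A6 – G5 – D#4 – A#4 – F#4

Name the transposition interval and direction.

From D3 to D4 is 8 letter names — an octave of some quality.
D3 to D4 is 12 semitones, which makes it a perfect octave; the second version is higher, so the direction is up.
Checking another pair — F#3 → F#4 — gives the same interval.

up a perfect octave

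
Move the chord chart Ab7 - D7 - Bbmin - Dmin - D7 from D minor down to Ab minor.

Ebb7 Ab7 Fbmin Abmin Ab7

D minor down to Ab minor is an augmented fourth; each chord root moves by that interval while the quality stays the same.
Ab7: root Ab down an augmented fourth → Ebb, giving Ebb7.
D7: root D down an augmented fourth → Ab, giving Ab7.
Bbmin: root Bb down an augmented fourth → Fb, giving Fbmin.
Dmin: root D down an augmented fourth → Ab, giving Abmin.
D7: root D down an augmented fourth → Ab, giving Ab7.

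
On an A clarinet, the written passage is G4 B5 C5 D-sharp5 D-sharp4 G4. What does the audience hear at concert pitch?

Written C4 on the A clarinet sounds as A3, a minor third lower; apply that shift to every note.
G4 -> E4
B5 -> G#5
C5 -> A4
D#5 -> B#4
D#4 -> B#3
G4 -> E4

E4 G#5 A4 B#4 B#3 E4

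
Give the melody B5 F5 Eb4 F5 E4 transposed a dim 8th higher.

B5 -> Bb6
F5 -> Fb6
Eb4 -> Ebb5
F5 -> Fb6
E4 -> Eb5

Bb6 Fb6 Ebb5 Fb6 Eb5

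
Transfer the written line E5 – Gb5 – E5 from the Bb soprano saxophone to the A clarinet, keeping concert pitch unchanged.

First find concert pitch: the Bb soprano saxophone sounds a major second below written, so E5 Gb5 E5 sounds D5 Fb5 D5.
Then write for A clarinet: it sounds a minor third below written, so the part must be a minor third above concert.
D5 → F5
Fb5 → Abb5
D5 → F5

F5 Abb5 F5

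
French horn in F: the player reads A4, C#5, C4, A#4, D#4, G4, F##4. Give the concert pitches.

D4 F#4 F3 D#4 G#3 C4 B#3

The French horn in F sounds a perfect fifth below written, so transpose each written note down a perfect fifth.
A4 -> D4
C#5 -> F#4
C4 -> F3
A#4 -> D#4
D#4 -> G#3
G4 -> C4
F##4 -> B#3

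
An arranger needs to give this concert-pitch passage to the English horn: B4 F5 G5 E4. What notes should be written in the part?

F#5 C6 D6 B4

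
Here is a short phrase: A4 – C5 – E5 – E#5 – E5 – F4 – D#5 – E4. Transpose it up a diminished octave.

Ab5 Cb6 Eb6 E6 Eb6 Fb5 D6 Eb5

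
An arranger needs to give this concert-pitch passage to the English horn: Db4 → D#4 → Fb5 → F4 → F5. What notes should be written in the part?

Ab4 A#4 Cb6 C5 C6

Written C4 sounds as F3 on the English horn, so concert pitches are written a perfect fifth up.
Db4 becomes Ab4
D#4 becomes A#4
Fb5 becomes Cb6
F4 becomes C5
F5 becomes C6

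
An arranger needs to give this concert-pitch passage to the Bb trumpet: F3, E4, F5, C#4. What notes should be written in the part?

G3 F#4 G5 D#4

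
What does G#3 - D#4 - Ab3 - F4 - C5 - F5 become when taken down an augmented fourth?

D3 A3 Ebb3 Cb4 Gb4 Cb5

An augmented fourth down from G#3 gives D3.
D#4: a fourth down reaches A, and 6 semitones makes it A3.
Ab3: a fourth down reaches E, and 6 semitones makes it Ebb3.
An augmented fourth down from F4 gives Cb4.
C5: a fourth down reaches G, and 6 semitones makes it Gb4.
F5 down an augmented fourth is Cb5.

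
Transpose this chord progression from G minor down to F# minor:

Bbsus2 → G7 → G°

G minor down to F# minor is a minor second; each chord root moves by that interval while the quality stays the same.
Bbsus2: root Bb down a minor second → A, giving Asus2.
G7: root G down a minor second → F#, giving F#7.
G°: root G down a minor second → F#, giving F#°.

Asus2 F#7 F#°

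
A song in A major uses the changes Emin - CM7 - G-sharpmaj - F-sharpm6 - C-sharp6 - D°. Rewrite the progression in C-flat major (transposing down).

A major down to C-flat major is an augmented sixth; each chord root moves by that interval while the quality stays the same.
Emin: root E down an augmented sixth → Gb, giving Gbmin.
CM7: root C down an augmented sixth → Ebb, giving EbbM7.
G-sharpmaj: root G-sharp down an augmented sixth → Bb, giving Bbmaj.
F-sharpm6: root F-sharp down an augmented sixth → Ab, giving Abm6.
C-sharp6: root C-sharp down an augmented sixth → Eb, giving Eb6.
D°: root D down an augmented sixth → Fb, giving Fb°.

Gbmin EbbM7 Bbmaj Abm6 Eb6 Fb°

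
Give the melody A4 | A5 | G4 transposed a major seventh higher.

G#5 G#6 F#5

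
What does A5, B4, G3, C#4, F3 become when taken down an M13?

A5 gives C4
B4 gives D3
G3 gives Bb1
C#4 gives E2
F3 gives Ab1

C4 D3 Bb1 E2 Ab1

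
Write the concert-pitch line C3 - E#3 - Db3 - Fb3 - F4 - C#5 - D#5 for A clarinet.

The A clarinet sounds a minor third below written, so the written part must be a minor third above concert — transpose each note up.
C3 to Eb3
E#3 to G#3
Db3 to Fb3
Fb3 to Abb3
F4 to Ab4
C#5 to E5
D#5 to F#5

Eb3 G#3 Fb3 Abb3 Ab4 E5 F#5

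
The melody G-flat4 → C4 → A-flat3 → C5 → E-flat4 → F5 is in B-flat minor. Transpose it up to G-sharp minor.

E5 A#4 F#4 A#5 C#5 D#6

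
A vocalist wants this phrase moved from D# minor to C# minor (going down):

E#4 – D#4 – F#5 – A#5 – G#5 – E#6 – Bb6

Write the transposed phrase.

D#4 C#4 E5 G#5 F#5 D#6 Ab6

From D# down to C# is a major second; apply that to each pitch.
E#4 becomes D#4
D#4 becomes C#4
F#5 becomes E5
A#5 becomes G#5
G#5 becomes F#5
E#6 becomes D#6
Bb6 becomes Ab6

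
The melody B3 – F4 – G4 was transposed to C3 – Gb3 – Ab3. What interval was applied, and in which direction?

Take the first pair: B3 → C3. B to C spans 7 letter names, so the interval is some kind of seventh.
C3 to B3 is 11 semitones, which makes it a major seventh; the second version is lower, so the direction is down.
Checking another pair — G4 → Ab3 — gives the same interval.

down a major seventh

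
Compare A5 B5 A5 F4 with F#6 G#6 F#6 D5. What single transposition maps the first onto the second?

up a major sixth

From A5 to F#6 is 6 letter names — a sixth of some quality.
A5 to F#6 is 9 semitones, which makes it a major sixth; the second version is higher, so the direction is up.
Checking another pair — F4 → D5 — gives the same interval.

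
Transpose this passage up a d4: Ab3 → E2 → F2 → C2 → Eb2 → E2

Ab3: a fourth up reaches D, and 4 semitones makes it Dbb4.
E2: a fourth up reaches A, and 4 semitones makes it Ab2.
F2: a fourth up reaches B, and 4 semitones makes it Bbb2.
A diminished fourth up from C2 gives Fb2.
Eb2: a fourth up reaches A, and 4 semitones makes it Abb2.
A diminished fourth up from E2 gives Ab2.

Dbb4 Ab2 Bbb2 Fb2 Abb2 Ab2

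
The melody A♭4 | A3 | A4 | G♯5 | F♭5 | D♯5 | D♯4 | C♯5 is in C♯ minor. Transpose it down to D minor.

C♯ minor to D minor down is a major seventh, so every note moves down by that interval.
Ab4 to Bbb3
A3 to Bb2
A4 to Bb3
G#5 to A4
Fb5 to Gbb4
D#5 to E4
D#4 to E3
C#5 to D4

Bbb3 Bb2 Bb3 A4 Gbb4 E4 E3 D4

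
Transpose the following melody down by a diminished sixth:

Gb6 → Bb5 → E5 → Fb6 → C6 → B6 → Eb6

B5 D#5 G##4 A5 E#5 D##6 G#5

A diminished sixth down from Gb6 gives B5.
A diminished sixth down from Bb5 gives D#5.
E5: a sixth down reaches G, and 7 semitones makes it G##4.
A diminished sixth down from Fb6 gives A5.
C6: a sixth down reaches E, and 7 semitones makes it E#5.
A diminished sixth down from B6 gives D##6.
Eb6 down a diminished sixth is G#5.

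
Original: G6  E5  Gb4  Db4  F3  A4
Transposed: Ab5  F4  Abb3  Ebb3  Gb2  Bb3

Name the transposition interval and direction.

Take the first pair: G6 → Ab5. G to A spans 7 letter names, so the interval is some kind of seventh.
Ab5 to G6 is 11 semitones, which makes it a major seventh; the second version is lower, so the direction is down.
Checking another pair — A4 → Bb3 — gives the same interval.

down a major seventh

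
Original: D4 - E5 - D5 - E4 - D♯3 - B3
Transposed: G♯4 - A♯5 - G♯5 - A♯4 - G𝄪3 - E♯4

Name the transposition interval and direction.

Take the first pair: D4 → G#4. D to G spans 4 letter names, so the interval is some kind of fourth.
D4 to G#4 is 6 semitones, which makes it an augmented fourth; the second version is higher, so the direction is up.
Checking another pair — B3 → E#4 — gives the same interval.

up an augmented fourth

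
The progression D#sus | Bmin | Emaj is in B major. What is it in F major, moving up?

Asus Fmin Bbmaj

B major up to F major is a diminished fifth; each chord root moves by that interval while the quality stays the same.
D#sus: root D# up a diminished fifth → A, giving Asus.
Bmin: root B up a diminished fifth → F, giving Fmin.
Emaj: root E up a diminished fifth → Bb, giving Bbmaj.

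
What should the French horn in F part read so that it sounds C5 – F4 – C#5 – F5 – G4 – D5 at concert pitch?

G5 C5 G#5 C6 D5 A5

Written C4 sounds as F3 on the French horn in F, so concert pitches are written a perfect fifth up.
C5 becomes G5
F4 becomes C5
C#5 becomes G#5
F5 becomes C6
G4 becomes D5
D5 becomes A5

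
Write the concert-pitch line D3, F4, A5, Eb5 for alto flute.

Written C4 sounds as G3 on the alto flute, so concert pitches are written a perfect fourth up.
D3 becomes G3
F4 becomes Bb4
A5 becomes D6
Eb5 becomes Ab5

G3 Bb4 D6 Ab5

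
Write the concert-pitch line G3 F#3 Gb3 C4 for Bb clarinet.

A3 G#3 Ab3 D4

Written C4 sounds as Bb3 on the Bb clarinet, so concert pitches are written a major second up.
G3 gives A3
F#3 gives G#3
Gb3 gives Ab3
C4 gives D4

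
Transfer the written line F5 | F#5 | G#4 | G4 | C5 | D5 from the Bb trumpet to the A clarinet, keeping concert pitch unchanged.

Gb5 G5 A4 Ab4 Db5 Eb5

First find concert pitch: the Bb trumpet sounds a major second below written, so F5 F#5 G#4 G4 C5 D5 sounds Eb5 E5 F#4 F4 Bb4 C5.
Then write for A clarinet: it sounds a minor third below written, so the part must be a minor third above concert.
Eb5 → Gb5
E5 → G5
F#4 → A4
F4 → Ab4
Bb4 → Db5
C5 → Eb5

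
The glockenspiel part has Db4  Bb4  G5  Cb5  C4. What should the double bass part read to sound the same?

First find concert pitch: the glockenspiel sounds a perfect fifteenth above written, so Db4 Bb4 G5 Cb5 C4 sounds Db6 Bb6 G7 Cb7 C6.
Then write for double bass: it sounds a perfect octave below written, so the part must be a perfect octave above concert.
Db6 → Db7
Bb6 → Bb7
G7 → G8
Cb7 → Cb8
C6 → C7

Db7 Bb7 G8 Cb8 C7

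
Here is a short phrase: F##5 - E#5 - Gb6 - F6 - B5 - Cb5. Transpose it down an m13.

A##3 G##3 Bb4 A4 D#4 Eb3

F##5 gives A##3
E#5 gives G##3
Gb6 gives Bb4
F6 gives A4
B5 gives D#4
Cb5 gives Eb3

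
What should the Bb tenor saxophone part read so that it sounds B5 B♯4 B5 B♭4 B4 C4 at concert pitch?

C#7 C##6 C#7 C6 C#6 D5

The Bb tenor saxophone sounds a major ninth below written, so the written part must be a major ninth above concert — transpose each note up.
B5 → C#7
B#4 → C##6
B5 → C#7
Bb4 → C6
B4 → C#6
C4 → D5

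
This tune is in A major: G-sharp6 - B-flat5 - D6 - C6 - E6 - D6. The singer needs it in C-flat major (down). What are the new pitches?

Bb5 Dbb5 Fb5 Ebb5 Gb5 Fb5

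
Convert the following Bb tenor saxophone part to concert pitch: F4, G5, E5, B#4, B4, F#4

Eb3 F4 D4 A#3 A3 E3

Written C4 on the Bb tenor saxophone sounds as Bb2, a major ninth lower; apply that shift to every note.
F4 becomes Eb3
G5 becomes F4
E5 becomes D4
B#4 becomes A#3
B4 becomes A3
F#4 becomes E3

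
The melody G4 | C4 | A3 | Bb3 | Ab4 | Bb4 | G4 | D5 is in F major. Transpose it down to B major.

F major to B major down is a diminished fifth, so every note moves down by that interval.
G4 becomes C#4
C4 becomes F#3
A3 becomes D#3
Bb3 becomes E3
Ab4 becomes D4
Bb4 becomes E4
G4 becomes C#4
D5 becomes G#4

C#4 F#3 D#3 E3 D4 E4 C#4 G#4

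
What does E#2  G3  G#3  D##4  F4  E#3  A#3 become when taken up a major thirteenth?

C##4 E5 E#5 B##5 D6 C##5 F##5

E#2 up a major thirteenth is C##4.
G3 up a major thirteenth is E5.
A major thirteenth up from G#3 gives E#5.
D##4 up a major thirteenth is B##5.
A major thirteenth up from F4 gives D6.
E#3: a thirteenth up reaches C, and 21 semitones makes it C##5.
A#3 up a major thirteenth is F##5.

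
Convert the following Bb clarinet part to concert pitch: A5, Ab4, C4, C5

The Bb clarinet sounds a major second below written, so transpose each written note down a major second.
A5 becomes G5
Ab4 becomes Gb4
C4 becomes Bb3
C5 becomes Bb4

G5 Gb4 Bb3 Bb4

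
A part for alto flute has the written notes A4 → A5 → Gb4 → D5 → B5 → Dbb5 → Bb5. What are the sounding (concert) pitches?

E4 E5 Db4 A4 F#5 Abb4 F5

The alto flute sounds a perfect fourth below written, so transpose each written note down a perfect fourth.
A4 becomes E4
A5 becomes E5
Gb4 becomes Db4
D5 becomes A4
B5 becomes F#5
Dbb5 becomes Abb4
Bb5 becomes F5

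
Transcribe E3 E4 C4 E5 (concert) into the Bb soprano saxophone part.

F#3 F#4 D4 F#5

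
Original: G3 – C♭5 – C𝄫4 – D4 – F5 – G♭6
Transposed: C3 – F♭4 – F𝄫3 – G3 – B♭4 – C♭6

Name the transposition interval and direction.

down a perfect fifth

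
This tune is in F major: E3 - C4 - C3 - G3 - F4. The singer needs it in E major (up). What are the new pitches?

D#4 B4 B3 F#4 E5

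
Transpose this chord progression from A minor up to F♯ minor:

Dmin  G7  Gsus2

Bmin E7 Esus2

A minor up to F♯ minor is a major sixth; each chord root moves by that interval while the quality stays the same.
Dmin: root D up a major sixth → B, giving Bmin.
G7: root G up a major sixth → E, giving E7.
Gsus2: root G up a major sixth → E, giving Esus2.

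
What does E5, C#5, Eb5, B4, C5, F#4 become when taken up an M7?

A major seventh up from E5 gives D#6.
C#5: a seventh up reaches B, and 11 semitones makes it B#5.
Eb5 up a major seventh is D6.
B4 up a major seventh is A#5.
C5 up a major seventh is B5.
F#4: a seventh up reaches E, and 11 semitones makes it E#5.

D#6 B#5 D6 A#5 B5 E#5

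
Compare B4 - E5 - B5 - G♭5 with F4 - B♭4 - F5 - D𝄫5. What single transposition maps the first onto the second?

Take the first pair: B4 → F4. B to F spans 4 letter names, so the interval is some kind of fourth.
F4 to B4 is 6 semitones, which makes it an augmented fourth; the second version is lower, so the direction is down.
Checking another pair — Gb5 → Dbb5 — gives the same interval.

down an augmented fourth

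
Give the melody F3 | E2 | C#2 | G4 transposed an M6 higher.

D4 C#3 A#2 E5

F3 up a major sixth is D4.
A major sixth up from E2 gives C#3.
A major sixth up from C#2 gives A#2.
A major sixth up from G4 gives E5.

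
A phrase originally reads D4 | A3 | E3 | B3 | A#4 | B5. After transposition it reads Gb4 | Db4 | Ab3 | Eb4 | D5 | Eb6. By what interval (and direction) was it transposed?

Take the first pair: D4 → Gb4. D to G spans 4 letter names, so the interval is some kind of fourth.
D4 to Gb4 is 4 semitones, which makes it a diminished fourth; the second version is higher, so the direction is up.
Checking another pair — B5 → Eb6 — gives the same interval.

up a diminished fourth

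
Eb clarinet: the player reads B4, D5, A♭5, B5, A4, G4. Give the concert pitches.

D5 F5 Cb6 D6 C5 Bb4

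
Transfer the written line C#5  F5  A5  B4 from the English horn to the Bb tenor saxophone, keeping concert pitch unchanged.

G#5 C6 E6 F#5

First find concert pitch: the English horn sounds a perfect fifth below written, so C#5 F5 A5 B4 sounds F#4 Bb4 D5 E4.
Then write for Bb tenor saxophone: it sounds a major ninth below written, so the part must be a major ninth above concert.
F#4 → G#5
Bb4 → C6
D5 → E6
E4 → F#5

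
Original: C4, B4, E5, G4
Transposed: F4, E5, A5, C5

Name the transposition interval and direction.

up a perfect fourth

From C4 to F4 is 4 letter names — a fourth of some quality.
C4 to F4 is 5 semitones, which makes it a perfect fourth; the second version is higher, so the direction is up.
Checking another pair — G4 → C5 — gives the same interval.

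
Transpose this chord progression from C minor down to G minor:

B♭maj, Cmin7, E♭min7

Fmaj Gmin7 Bbmin7

C minor down to G minor is a perfect fourth; each chord root moves by that interval while the quality stays the same.
B♭maj: root B♭ down a perfect fourth → F, giving Fmaj.
Cmin7: root C down a perfect fourth → G, giving Gmin7.
E♭min7: root E♭ down a perfect fourth → Bb, giving Bbmin7.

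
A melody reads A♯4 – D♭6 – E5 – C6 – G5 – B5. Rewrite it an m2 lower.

A minor second down from A#4 gives G##4.
Db6 down a minor second is C6.
E5 down a minor second is D#5.
C6: a second down reaches B, and 1 semitone makes it B5.
A minor second down from G5 gives F#5.
B5 down a minor second is A#5.

G##4 C6 D#5 B5 F#5 A#5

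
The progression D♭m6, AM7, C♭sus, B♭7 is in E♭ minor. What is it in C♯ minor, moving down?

Bm6 F##M7 Asus G#7

E♭ minor down to C♯ minor is a diminished third; each chord root moves by that interval while the quality stays the same.
D♭m6: root D♭ down a diminished third → B, giving Bm6.
AM7: root A down a diminished third → F##, giving F##M7.
C♭sus: root C♭ down a diminished third → A, giving Asus.
B♭7: root B♭ down a diminished third → G#, giving G#7.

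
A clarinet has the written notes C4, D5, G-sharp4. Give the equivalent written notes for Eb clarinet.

First find concert pitch: the A clarinet sounds a minor third below written, so C4 D5 G-sharp4 sounds A3 B4 E#4.
Then write for Eb clarinet: it sounds a minor third above written, so the part must be a minor third below concert.
A3 → F#3
B4 → G#4
E#4 → C##4

F#3 G#4 C##4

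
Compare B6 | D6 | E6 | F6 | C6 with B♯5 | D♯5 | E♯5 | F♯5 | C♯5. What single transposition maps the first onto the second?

From B6 to B#5 is 8 letter names — an octave of some quality.
B#5 to B6 is 11 semitones, which makes it a diminished octave; the second version is lower, so the direction is down.
Checking another pair — C6 → C#5 — gives the same interval.

down a diminished octave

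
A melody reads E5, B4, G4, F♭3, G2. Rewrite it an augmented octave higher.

E#6 B#5 G#5 F4 G#3

An augmented octave up from E5 gives E#6.
An augmented octave up from B4 gives B#5.
G4 up an augmented octave is G#5.
Fb3: an octave up reaches F, and 13 semitones makes it F4.
G2 up an augmented octave is G#3.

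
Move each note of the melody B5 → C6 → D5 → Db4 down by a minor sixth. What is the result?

B5 down a minor sixth is D#5.
C6: a sixth down reaches E, and 8 semitones makes it E5.
A minor sixth down from D5 gives F#4.
Db4 down a minor sixth is F3.

D#5 E5 F#4 F3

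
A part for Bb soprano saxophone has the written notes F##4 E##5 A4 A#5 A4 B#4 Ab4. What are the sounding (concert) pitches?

E#4 D##5 G4 G#5 G4 A#4 Gb4

The Bb soprano saxophone sounds a major second below written, so transpose each written note down a major second.
F##4 becomes E#4
E##5 becomes D##5
A4 becomes G4
A#5 becomes G#5
A4 becomes G4
B#4 becomes A#4
Ab4 becomes Gb4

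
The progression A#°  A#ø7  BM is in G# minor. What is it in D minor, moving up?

G# minor up to D minor is a diminished fifth; each chord root moves by that interval while the quality stays the same.
A#°: root A# up a diminished fifth → E, giving E°.
A#ø7: root A# up a diminished fifth → E, giving Eø7.
BM: root B up a diminished fifth → F, giving FM.

E° Eø7 FM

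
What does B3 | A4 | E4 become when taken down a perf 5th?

B3 → E3
A4 → D4
E4 → A3

E3 D4 A3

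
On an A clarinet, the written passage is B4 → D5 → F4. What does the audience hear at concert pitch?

G#4 B4 D4

Written C4 on the A clarinet sounds as A3, a minor third lower; apply that shift to every note.
B4 -> G#4
D5 -> B4
F4 -> D4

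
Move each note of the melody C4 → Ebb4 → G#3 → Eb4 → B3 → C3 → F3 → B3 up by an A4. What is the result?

C4 up an augmented fourth is F#4.
Ebb4 up an augmented fourth is Ab4.
G#3 up an augmented fourth is C##4.
Eb4: a fourth up reaches A, and 6 semitones makes it A4.
B3 up an augmented fourth is E#4.
An augmented fourth up from C3 gives F#3.
F3 up an augmented fourth is B3.
B3: a fourth up reaches E, and 6 semitones makes it E#4.

F#4 Ab4 C##4 A4 E#4 F#3 B3 E#4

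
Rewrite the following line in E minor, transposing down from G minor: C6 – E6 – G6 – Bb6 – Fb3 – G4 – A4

From G down to E is a minor third; apply that to each pitch.
C6 to A5
E6 to C#6
G6 to E6
Bb6 to G6
Fb3 to Db3
G4 to E4
A4 to F#4

A5 C#6 E6 G6 Db3 E4 F#4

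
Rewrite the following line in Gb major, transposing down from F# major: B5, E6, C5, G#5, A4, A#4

Cb5 Fb5 Dbb4 Ab4 Bbb3 Bb3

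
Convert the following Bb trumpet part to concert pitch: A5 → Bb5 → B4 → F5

Written C4 on the Bb trumpet sounds as Bb3, a major second lower; apply that shift to every note.
A5 becomes G5
Bb5 becomes Ab5
B4 becomes A4
F5 becomes Eb5

G5 Ab5 A4 Eb5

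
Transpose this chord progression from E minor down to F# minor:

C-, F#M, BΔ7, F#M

D- G#M C#Δ7 G#M

E minor down to F# minor is a minor seventh; each chord root moves by that interval while the quality stays the same.
C-: root C down a minor seventh → D, giving D-.
F#M: root F# down a minor seventh → G#, giving G#M.
BΔ7: root B down a minor seventh → C#, giving C#Δ7.
F#M: root F# down a minor seventh → G#, giving G#M.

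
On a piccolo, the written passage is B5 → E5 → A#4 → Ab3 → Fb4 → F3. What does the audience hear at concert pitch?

B6 E6 A#5 Ab4 Fb5 F4

Written C4 on the piccolo sounds as C5, a perfect octave higher; apply that shift to every note.
B5 gives B6
E5 gives E6
A#4 gives A#5
Ab3 gives Ab4
Fb4 gives Fb5
F3 gives F4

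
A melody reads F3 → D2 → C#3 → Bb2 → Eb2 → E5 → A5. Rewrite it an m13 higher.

Db5 Bb3 A4 Gb4 Cb4 C7 F7

F3 gives Db5
D2 gives Bb3
C#3 gives A4
Bb2 gives Gb4
Eb2 gives Cb4
E5 gives C7
A5 gives F7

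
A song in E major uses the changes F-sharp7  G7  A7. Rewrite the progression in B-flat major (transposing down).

E major down to B-flat major is an augmented fourth; each chord root moves by that interval while the quality stays the same.
F-sharp7: root F-sharp down an augmented fourth → C, giving C7.
G7: root G down an augmented fourth → Db, giving Db7.
A7: root A down an augmented fourth → Eb, giving Eb7.

C7 Db7 Eb7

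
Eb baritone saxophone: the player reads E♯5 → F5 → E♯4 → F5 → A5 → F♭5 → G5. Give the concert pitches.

G#3 Ab3 G#2 Ab3 C4 Abb3 Bb3

Written C4 on the Eb baritone saxophone sounds as Eb2, a major thirteenth lower; apply that shift to every note.
E#5 becomes G#3
F5 becomes Ab3
E#4 becomes G#2
F5 becomes Ab3
A5 becomes C4
Fb5 becomes Abb3
G5 becomes Bb3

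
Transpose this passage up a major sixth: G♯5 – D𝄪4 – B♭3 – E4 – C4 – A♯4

E#6 B##4 G4 C#5 A4 F##5

G#5 -> E#6
D##4 -> B##4
Bb3 -> G4
E4 -> C#5
C4 -> A4
A#4 -> F##5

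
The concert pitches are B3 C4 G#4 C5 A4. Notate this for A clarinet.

Written C4 sounds as A3 on the A clarinet, so concert pitches are written a minor third up.
B3 → D4
C4 → Eb4
G#4 → B4
C5 → Eb5
A4 → C5

D4 Eb4 B4 Eb5 C5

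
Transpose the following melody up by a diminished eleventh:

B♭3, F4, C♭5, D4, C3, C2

A diminished eleventh up from Bb3 gives Ebb5.
A diminished eleventh up from F4 gives Bbb5.
A diminished eleventh up from Cb5 gives Fbb6.
D4 up a diminished eleventh is Gb5.
A diminished eleventh up from C3 gives Fb4.
C2 up a diminished eleventh is Fb3.

Ebb5 Bbb5 Fbb6 Gb5 Fb4 Fb3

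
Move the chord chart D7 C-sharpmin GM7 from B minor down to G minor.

Bb7 Amin EbM7

B minor down to G minor is a major third; each chord root moves by that interval while the quality stays the same.
D7: root D down a major third → Bb, giving Bb7.
C-sharpmin: root C-sharp down a major third → A, giving Amin.
GM7: root G down a major third → Eb, giving EbM7.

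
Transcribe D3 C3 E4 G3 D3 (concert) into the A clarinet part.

Written C4 sounds as A3 on the A clarinet, so concert pitches are written a minor third up.
D3 to F3
C3 to Eb3
E4 to G4
G3 to Bb3
D3 to F3

F3 Eb3 G4 Bb3 F3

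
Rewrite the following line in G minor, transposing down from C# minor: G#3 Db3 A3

D3 Abb2 Eb3

C# minor to G minor down is an augmented fourth, so every note moves down by that interval.
G#3 gives D3
Db3 gives Abb2
A3 gives Eb3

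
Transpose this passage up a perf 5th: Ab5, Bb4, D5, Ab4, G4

A perfect fifth up from Ab5 gives Eb6.
Bb4 up a perfect fifth is F5.
D5 up a perfect fifth is A5.
Ab4: a fifth up reaches E, and 7 semitones makes it Eb5.
G4 up a perfect fifth is D5.

Eb6 F5 A5 Eb5 D5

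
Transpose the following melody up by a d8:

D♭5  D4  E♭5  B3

Dbb6 Db5 Ebb6 Bb4

Db5 up a diminished octave is Dbb6.
D4: an octave up reaches D, and 11 semitones makes it Db5.
A diminished octave up from Eb5 gives Ebb6.
A diminished octave up from B3 gives Bb4.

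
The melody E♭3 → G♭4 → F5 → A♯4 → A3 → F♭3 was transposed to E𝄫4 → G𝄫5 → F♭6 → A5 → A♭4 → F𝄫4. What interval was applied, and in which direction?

up a diminished octave

From Eb3 to Ebb4 is 8 letter names — an octave of some quality.
Eb3 to Ebb4 is 11 semitones, which makes it a diminished octave; the second version is higher, so the direction is up.
Checking another pair — Fb3 → Fbb4 — gives the same interval.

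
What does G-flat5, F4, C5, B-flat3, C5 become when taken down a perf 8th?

Gb4 F3 C4 Bb2 C4

Gb5 → Gb4
F4 → F3
C5 → C4
Bb3 → Bb2
C5 → C4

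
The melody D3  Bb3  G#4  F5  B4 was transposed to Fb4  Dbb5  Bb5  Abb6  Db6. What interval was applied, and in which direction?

From D3 to Fb4 is 10 letter names — a tenth of some quality.
D3 to Fb4 is 14 semitones, which makes it a diminished tenth; the second version is higher, so the direction is up.
Checking another pair — B4 → Db6 — gives the same interval.

up a diminished tenth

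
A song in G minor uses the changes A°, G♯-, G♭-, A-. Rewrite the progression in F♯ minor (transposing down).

G#° F##- F- G#-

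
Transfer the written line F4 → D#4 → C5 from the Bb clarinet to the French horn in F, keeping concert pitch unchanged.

First find concert pitch: the Bb clarinet sounds a major second below written, so F4 D#4 C5 sounds Eb4 C#4 Bb4.
Then write for French horn in F: it sounds a perfect fifth below written, so the part must be a perfect fifth above concert.
Eb4 → Bb4
C#4 → G#4
Bb4 → F5

Bb4 G#4 F5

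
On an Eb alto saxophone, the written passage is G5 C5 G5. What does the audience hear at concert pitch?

Written C4 on the Eb alto saxophone sounds as Eb3, a major sixth lower; apply that shift to every note.
G5 → Bb4
C5 → Eb4
G5 → Bb4

Bb4 Eb4 Bb4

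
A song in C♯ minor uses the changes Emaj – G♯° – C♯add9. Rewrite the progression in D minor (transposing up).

Fmaj A° Dadd9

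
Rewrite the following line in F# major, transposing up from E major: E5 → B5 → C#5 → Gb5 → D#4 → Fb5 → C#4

F#5 C#6 D#5 Ab5 E#4 Gb5 D#4

E major to F# major up is a major second, so every note moves up by that interval.
E5 to F#5
B5 to C#6
C#5 to D#5
Gb5 to Ab5
D#4 to E#4
Fb5 to Gb5
C#4 to D#4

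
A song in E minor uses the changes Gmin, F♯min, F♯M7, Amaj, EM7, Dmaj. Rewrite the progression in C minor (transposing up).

Ebmin Dmin DM7 Fmaj CM7 Bbmaj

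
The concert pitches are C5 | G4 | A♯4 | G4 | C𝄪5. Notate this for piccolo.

Written C4 sounds as C5 on the piccolo, so concert pitches are written a perfect octave down.
C5 gives C4
G4 gives G3
A#4 gives A#3
G4 gives G3
C##5 gives C##4

C4 G3 A#3 G3 C##4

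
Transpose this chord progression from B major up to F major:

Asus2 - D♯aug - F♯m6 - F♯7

B major up to F major is a diminished fifth; each chord root moves by that interval while the quality stays the same.
Asus2: root A up a diminished fifth → Eb, giving Ebsus2.
D♯aug: root D♯ up a diminished fifth → A, giving Aaug.
F♯m6: root F♯ up a diminished fifth → C, giving Cm6.
F♯7: root F♯ up a diminished fifth → C, giving C7.

Ebsus2 Aaug Cm6 C7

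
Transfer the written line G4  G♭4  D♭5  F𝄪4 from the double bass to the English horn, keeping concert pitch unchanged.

D4 Db4 Ab4 C##4

First find concert pitch: the double bass sounds a perfect octave below written, so G4 G♭4 D♭5 F𝄪4 sounds G3 Gb3 Db4 F##3.
Then write for English horn: it sounds a perfect fifth below written, so the part must be a perfect fifth above concert.
G3 → D4
Gb3 → Db4
Db4 → Ab4
F##3 → C##4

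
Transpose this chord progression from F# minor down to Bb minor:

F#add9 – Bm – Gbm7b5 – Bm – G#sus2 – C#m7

F# minor down to Bb minor is an augmented fifth; each chord root moves by that interval while the quality stays the same.
F#add9: root F# down an augmented fifth → Bb, giving Bbadd9.
Bm: root B down an augmented fifth → Eb, giving Ebm.
Gbm7b5: root Gb down an augmented fifth → Cbb, giving Cbbm7b5.
Bm: root B down an augmented fifth → Eb, giving Ebm.
G#sus2: root G# down an augmented fifth → C, giving Csus2.
C#m7: root C# down an augmented fifth → F, giving Fm7.

Bbadd9 Ebm Cbbm7b5 Ebm Csus2 Fm7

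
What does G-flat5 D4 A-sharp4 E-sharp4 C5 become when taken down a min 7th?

Ab4 E3 B#3 F##3 D4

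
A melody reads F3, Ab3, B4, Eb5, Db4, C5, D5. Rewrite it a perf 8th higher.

F3 to F4
Ab3 to Ab4
B4 to B5
Eb5 to Eb6
Db4 to Db5
C5 to C6
D5 to D6

F4 Ab4 B5 Eb6 Db5 C6 D6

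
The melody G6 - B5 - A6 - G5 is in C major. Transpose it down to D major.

A5 C#5 B5 A4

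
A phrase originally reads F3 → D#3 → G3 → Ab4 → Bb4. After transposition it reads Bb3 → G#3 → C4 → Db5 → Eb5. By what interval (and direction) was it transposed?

Take the first pair: F3 → Bb3. F to B spans 4 letter names, so the interval is some kind of fourth.
F3 to Bb3 is 5 semitones, which makes it a perfect fourth; the second version is higher, so the direction is up.
Checking another pair — Bb4 → Eb5 — gives the same interval.

up a perfect fourth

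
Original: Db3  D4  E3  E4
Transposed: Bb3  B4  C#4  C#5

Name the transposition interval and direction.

From Db3 to Bb3 is 6 letter names — a sixth of some quality.
Db3 to Bb3 is 9 semitones, which makes it a major sixth; the second version is higher, so the direction is up.
Checking another pair — E4 → C#5 — gives the same interval.

up a major sixth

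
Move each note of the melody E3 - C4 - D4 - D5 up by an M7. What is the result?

E3 up a major seventh is D#4.
C4 up a major seventh is B4.
A major seventh up from D4 gives C#5.
D5 up a major seventh is C#6.

D#4 B4 C#5 C#6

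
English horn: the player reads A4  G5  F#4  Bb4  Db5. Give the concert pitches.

D4 C5 B3 Eb4 Gb4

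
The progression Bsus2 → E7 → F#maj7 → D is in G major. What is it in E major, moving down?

G#sus2 C#7 D#maj7 B

G major down to E major is a minor third; each chord root moves by that interval while the quality stays the same.
Bsus2: root B down a minor third → G#, giving G#sus2.
E7: root E down a minor third → C#, giving C#7.
F#maj7: root F# down a minor third → D#, giving D#maj7.
D: root D down a minor third → B, giving B.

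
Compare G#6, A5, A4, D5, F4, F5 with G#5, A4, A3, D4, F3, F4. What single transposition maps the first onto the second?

down a perfect octave

From G#6 to G#5 is 8 letter names — an octave of some quality.
G#5 to G#6 is 12 semitones, which makes it a perfect octave; the second version is lower, so the direction is down.
Checking another pair — F5 → F4 — gives the same interval.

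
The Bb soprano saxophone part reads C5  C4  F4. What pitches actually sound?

Bb4 Bb3 Eb4

The Bb soprano saxophone sounds a major second below written, so transpose each written note down a major second.
C5 → Bb4
C4 → Bb3
F4 → Eb4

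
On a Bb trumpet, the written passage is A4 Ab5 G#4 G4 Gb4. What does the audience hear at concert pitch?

G4 Gb5 F#4 F4 Fb4

The Bb trumpet sounds a major second below written, so transpose each written note down a major second.
A4 -> G4
Ab5 -> Gb5
G#4 -> F#4
G4 -> F4
Gb4 -> Fb4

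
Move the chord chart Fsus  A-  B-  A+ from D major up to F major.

Absus C- D- C+

D major up to F major is a minor third; each chord root moves by that interval while the quality stays the same.
Fsus: root F up a minor third → Ab, giving Absus.
A-: root A up a minor third → C, giving C-.
B-: root B up a minor third → D, giving D-.
A+: root A up a minor third → C, giving C+.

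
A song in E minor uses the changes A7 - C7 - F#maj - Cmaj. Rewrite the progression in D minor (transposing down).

E minor down to D minor is a major second; each chord root moves by that interval while the quality stays the same.
A7: root A down a major second → G, giving G7.
C7: root C down a major second → Bb, giving Bb7.
F#maj: root F# down a major second → E, giving Emaj.
Cmaj: root C down a major second → Bb, giving Bbmaj.

G7 Bb7 Emaj Bbmaj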